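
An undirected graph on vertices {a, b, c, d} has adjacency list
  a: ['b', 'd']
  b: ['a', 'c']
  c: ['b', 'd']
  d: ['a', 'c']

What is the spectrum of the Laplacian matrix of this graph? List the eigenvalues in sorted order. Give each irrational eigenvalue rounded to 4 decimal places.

Each diagonal entry of L is the vertex degree and each off-diagonal entry is -1 where an edge is present, 0 otherwise; in the order [a, b, c, d] the diagonal is [2, 2, 2, 2]. L is symmetric positive semidefinite, so every eigenvalue is real and nonnegative. There is one zero in the spectrum, matching the 1 component. The eigenvalues sum to 8, which equals trace(L) = 2|E|.

[0, 2, 2, 4]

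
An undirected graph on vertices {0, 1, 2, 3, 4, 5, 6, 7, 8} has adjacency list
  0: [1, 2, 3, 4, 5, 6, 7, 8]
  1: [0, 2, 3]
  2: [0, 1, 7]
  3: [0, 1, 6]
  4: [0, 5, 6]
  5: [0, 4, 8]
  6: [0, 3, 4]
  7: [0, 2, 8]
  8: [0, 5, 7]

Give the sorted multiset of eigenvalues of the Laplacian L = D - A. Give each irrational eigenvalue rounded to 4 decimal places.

Reading degrees in the order [0, 1, 2, 3, 4, 5, 6, 7, 8] gives [8, 3, 3, 3, 3, 3, 3, 3, 3]; set D = diag(8, 3, 3, 3, 3, 3, 3, 3, 3) and form L = D - A. Diagonalising L (or applying a numerical eigensolver to the 9x9 matrix) gives the spectrum above.

[0, 1.5858, 1.5858, 3, 3, 4.4142, 4.4142, 5, 9]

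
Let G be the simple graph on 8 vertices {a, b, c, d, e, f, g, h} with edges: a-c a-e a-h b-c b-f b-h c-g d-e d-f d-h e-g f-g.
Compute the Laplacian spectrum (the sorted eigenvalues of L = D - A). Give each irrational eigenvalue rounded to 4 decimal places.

Reading degrees in the order [a, b, c, d, e, f, g, h] gives [3, 3, 3, 3, 3, 3, 3, 3]; set D = diag(3, 3, 3, 3, 3, 3, 3, 3) and form L = D - A. Diagonalising L (or applying a numerical eigensolver to the 8x8 matrix) gives the spectrum above.

[0, 2, 2, 2, 4, 4, 4, 6]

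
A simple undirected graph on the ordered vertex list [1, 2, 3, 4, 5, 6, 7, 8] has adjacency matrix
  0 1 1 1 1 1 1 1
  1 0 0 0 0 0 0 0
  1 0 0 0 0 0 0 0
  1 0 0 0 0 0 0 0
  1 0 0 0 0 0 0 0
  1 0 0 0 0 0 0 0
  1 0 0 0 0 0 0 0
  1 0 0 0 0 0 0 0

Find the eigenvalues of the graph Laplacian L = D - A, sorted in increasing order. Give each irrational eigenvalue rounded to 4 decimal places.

[0, 1, 1, 1, 1, 1, 1, 8]

With the vertex order [1, 2, 3, 4, 5, 6, 7, 8], the degrees are [7, 1, 1, 1, 1, 1, 1, 1], giving D = diag(7, 1, 1, 1, 1, 1, 1, 1) and L = D - A. Since every row of L sums to 0, the all-ones vector is in the kernel and 0 is an eigenvalue. The single zero eigenvalue shows the graph is connected. The largest eigenvalue, 8, is at most the vertex count 8.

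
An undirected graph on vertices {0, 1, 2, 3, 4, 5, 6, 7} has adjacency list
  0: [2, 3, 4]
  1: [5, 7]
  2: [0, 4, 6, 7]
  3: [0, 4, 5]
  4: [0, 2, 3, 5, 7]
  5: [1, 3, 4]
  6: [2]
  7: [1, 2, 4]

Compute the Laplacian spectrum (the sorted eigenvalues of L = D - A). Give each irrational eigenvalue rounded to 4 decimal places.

[0, 0.7834, 1.5279, 2.3550, 3.5651, 4.2399, 5.3380, 6.1907]

With the vertex order [0, 1, 2, 3, 4, 5, 6, 7], the degrees are [3, 2, 4, 3, 5, 3, 1, 3], giving D = diag(3, 2, 4, 3, 5, 3, 1, 3) and L = D - A. The multiplicity of 0 as a Laplacian eigenvalue equals the number of connected components. There is one zero in the spectrum, matching the 1 component.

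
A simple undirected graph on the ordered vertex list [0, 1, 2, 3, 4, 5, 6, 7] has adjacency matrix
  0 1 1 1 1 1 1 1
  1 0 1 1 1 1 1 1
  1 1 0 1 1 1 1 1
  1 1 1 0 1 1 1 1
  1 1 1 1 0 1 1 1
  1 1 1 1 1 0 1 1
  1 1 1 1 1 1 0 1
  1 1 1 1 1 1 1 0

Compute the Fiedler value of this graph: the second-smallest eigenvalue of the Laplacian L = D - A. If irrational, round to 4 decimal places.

Each diagonal entry of L is the vertex degree and each off-diagonal entry is -1 where an edge is present, 0 otherwise; in the order [0, 1, 2, 3, 4, 5, 6, 7] the diagonal is [7, 7, 7, 7, 7, 7, 7, 7]. The smallest Laplacian eigenvalue is always 0. The next one, lambda_2 = 8, measures how hard the graph is to disconnect: larger values mean better connectivity. The eigenvalues sum to 56, which equals trace(L) = 2|E|. There is one zero in the spectrum, matching the 1 component.

8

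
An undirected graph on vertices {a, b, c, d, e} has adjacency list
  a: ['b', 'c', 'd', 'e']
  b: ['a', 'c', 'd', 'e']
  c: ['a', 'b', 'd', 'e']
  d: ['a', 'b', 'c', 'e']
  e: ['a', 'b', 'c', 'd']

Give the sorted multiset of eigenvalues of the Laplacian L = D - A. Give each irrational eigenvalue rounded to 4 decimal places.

[0, 5, 5, 5, 5]

Reading degrees in the order [a, b, c, d, e] gives [4, 4, 4, 4, 4]; set D = diag(4, 4, 4, 4, 4) and form L = D - A. Since every row of L sums to 0, the all-ones vector is in the kernel and 0 is an eigenvalue. By the matrix-tree theorem the graph has (1/5) * product of the nonzero eigenvalues = 125 spanning trees.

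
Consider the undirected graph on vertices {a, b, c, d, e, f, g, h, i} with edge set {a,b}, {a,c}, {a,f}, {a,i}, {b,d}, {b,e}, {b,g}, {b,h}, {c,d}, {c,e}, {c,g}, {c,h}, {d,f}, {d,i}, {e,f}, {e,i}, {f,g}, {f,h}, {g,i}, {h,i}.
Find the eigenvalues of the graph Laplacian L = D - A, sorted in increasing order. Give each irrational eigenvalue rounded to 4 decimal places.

With the vertex order [a, b, c, d, e, f, g, h, i], the degrees are [4, 5, 5, 4, 4, 5, 4, 4, 5], giving D = diag(4, 5, 5, 4, 4, 5, 4, 4, 5) and L = D - A. Diagonalising L (or applying a numerical eigensolver to the 9x9 matrix) gives the spectrum above. The single zero eigenvalue shows the graph is connected. The eigenvalues sum to 40, which equals trace(L) = 2|E|. The largest eigenvalue, 9, is at most the vertex count 9.

[0, 4, 4, 4, 4, 5, 5, 5, 9]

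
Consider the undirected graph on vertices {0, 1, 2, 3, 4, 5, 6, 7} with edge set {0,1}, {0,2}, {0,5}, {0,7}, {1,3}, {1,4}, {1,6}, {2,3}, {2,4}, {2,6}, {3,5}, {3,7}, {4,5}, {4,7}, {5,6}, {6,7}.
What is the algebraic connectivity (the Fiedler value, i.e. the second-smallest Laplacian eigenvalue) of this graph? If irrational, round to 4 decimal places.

Reading degrees in the order [0, 1, 2, 3, 4, 5, 6, 7] gives [4, 4, 4, 4, 4, 4, 4, 4]; set D = diag(4, 4, 4, 4, 4, 4, 4, 4) and form L = D - A. Computing the eigenvalues of L and sorting gives [0, 4, 4, 4, 4, 4, 4, 8]. The Fiedler value lambda_2 = 4 is strictly positive, so the graph is connected.

4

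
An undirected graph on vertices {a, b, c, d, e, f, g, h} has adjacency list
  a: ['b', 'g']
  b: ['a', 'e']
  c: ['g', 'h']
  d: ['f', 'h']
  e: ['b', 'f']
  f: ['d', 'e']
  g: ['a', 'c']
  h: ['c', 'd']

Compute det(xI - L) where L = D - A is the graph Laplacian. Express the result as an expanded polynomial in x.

x^8 - 16x^7 + 104x^6 - 352x^5 + 660x^4 - 672x^3 + 336x^2 - 64x

With the vertex order [a, b, c, d, e, f, g, h], the degrees are [2, 2, 2, 2, 2, 2, 2, 2], giving D = diag(2, 2, 2, 2, 2, 2, 2, 2) and L = D - A. Computing det(xI - L) by cofactor expansion (or equivalently via sum-over-permutations) gives x^8 - 16x^7 + 104x^6 - 352x^5 + 660x^4 - 672x^3 + 336x^2 - 64x. The constant term is 0 because L is singular (the all-ones vector lies in its kernel). By the matrix-tree theorem the graph has (1/8) * product of the nonzero eigenvalues = 8 spanning trees. There is one zero in the spectrum, matching the 1 component.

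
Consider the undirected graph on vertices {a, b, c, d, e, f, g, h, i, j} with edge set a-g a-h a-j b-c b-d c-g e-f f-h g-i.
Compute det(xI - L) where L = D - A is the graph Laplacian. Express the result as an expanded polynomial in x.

x^10 - 18x^9 + 134x^8 - 536x^7 + 1253x^6 - 1746x^5 + 1420x^4 - 632x^3 + 135x^2 - 10x

With the vertex order [a, b, c, d, e, f, g, h, i, j], the degrees are [3, 2, 2, 1, 1, 2, 3, 2, 1, 1], giving D = diag(3, 2, 2, 1, 1, 2, 3, 2, 1, 1) and L = D - A. Computing det(xI - L) by cofactor expansion (or equivalently via sum-over-permutations) gives x^10 - 18x^9 + 134x^8 - 536x^7 + 1253x^6 - 1746x^5 + 1420x^4 - 632x^3 + 135x^2 - 10x. Since p(0) = det(-L) = 0, x divides p(x). There is one zero in the spectrum, matching the 1 component.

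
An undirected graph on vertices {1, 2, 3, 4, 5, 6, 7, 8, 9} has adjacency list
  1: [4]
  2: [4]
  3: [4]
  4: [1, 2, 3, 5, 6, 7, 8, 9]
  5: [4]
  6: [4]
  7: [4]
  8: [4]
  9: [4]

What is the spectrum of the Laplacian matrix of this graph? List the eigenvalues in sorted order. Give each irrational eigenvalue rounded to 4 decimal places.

[0, 1, 1, 1, 1, 1, 1, 1, 9]

Each diagonal entry of L is the vertex degree and each off-diagonal entry is -1 where an edge is present, 0 otherwise; in the order [1, 2, 3, 4, 5, 6, 7, 8, 9] the diagonal is [1, 1, 1, 8, 1, 1, 1, 1, 1]. The multiplicity of 0 as a Laplacian eigenvalue equals the number of connected components. The single zero eigenvalue shows the graph is connected.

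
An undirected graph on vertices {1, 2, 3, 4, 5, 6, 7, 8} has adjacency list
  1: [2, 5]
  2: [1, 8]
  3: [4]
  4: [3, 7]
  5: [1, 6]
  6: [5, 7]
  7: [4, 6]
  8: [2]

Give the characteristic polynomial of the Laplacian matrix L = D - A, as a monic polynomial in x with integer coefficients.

x^8 - 14x^7 + 78x^6 - 220x^5 + 330x^4 - 252x^3 + 84x^2 - 8x

Reading degrees in the order [1, 2, 3, 4, 5, 6, 7, 8] gives [2, 2, 1, 2, 2, 2, 2, 1]; set D = diag(2, 2, 1, 2, 2, 2, 2, 1) and form L = D - A. Computing det(xI - L) by cofactor expansion (or equivalently via sum-over-permutations) gives x^8 - 14x^7 + 78x^6 - 220x^5 + 330x^4 - 252x^3 + 84x^2 - 8x. Since p(0) = det(-L) = 0, x divides p(x). There is one zero in the spectrum, matching the 1 component.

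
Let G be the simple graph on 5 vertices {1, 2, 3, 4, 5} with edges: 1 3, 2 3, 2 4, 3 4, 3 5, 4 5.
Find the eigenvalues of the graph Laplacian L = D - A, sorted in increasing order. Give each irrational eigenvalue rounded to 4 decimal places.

[0, 1, 2, 4, 5]

With the vertex order [1, 2, 3, 4, 5], the degrees are [1, 2, 4, 3, 2], giving D = diag(1, 2, 4, 3, 2) and L = D - A. Since every row of L sums to 0, the all-ones vector is in the kernel and 0 is an eigenvalue. The eigenvalues sum to 12, which equals trace(L) = 2|E|.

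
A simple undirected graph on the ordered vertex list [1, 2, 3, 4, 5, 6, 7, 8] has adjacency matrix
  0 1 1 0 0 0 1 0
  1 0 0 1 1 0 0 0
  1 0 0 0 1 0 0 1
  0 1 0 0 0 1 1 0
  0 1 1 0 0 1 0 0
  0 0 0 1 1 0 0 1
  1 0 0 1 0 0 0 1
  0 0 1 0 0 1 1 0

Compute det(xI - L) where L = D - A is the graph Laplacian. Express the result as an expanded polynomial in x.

Reading degrees in the order [1, 2, 3, 4, 5, 6, 7, 8] gives [3, 3, 3, 3, 3, 3, 3, 3]; set D = diag(3, 3, 3, 3, 3, 3, 3, 3) and form L = D - A. Computing det(xI - L) by cofactor expansion (or equivalently via sum-over-permutations) gives x^8 - 24x^7 + 240x^6 - 1296x^5 + 4080x^4 - 7488x^3 + 7424x^2 - 3072x. Since p(0) = det(-L) = 0, x divides p(x). The eigenvalues sum to 24, which equals trace(L) = 2|E|.

x^8 - 24x^7 + 240x^6 - 1296x^5 + 4080x^4 - 7488x^3 + 7424x^2 - 3072x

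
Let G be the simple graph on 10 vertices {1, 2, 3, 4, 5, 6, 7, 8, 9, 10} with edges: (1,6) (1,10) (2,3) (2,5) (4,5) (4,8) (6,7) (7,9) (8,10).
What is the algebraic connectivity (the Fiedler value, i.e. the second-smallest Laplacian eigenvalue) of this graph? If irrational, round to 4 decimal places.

Reading degrees in the order [1, 2, 3, 4, 5, 6, 7, 8, 9, 10] gives [2, 2, 1, 2, 2, 2, 2, 2, 1, 2]; set D = diag(2, 2, 1, 2, 2, 2, 2, 2, 1, 2) and form L = D - A. The sorted Laplacian eigenvalues are [0, 0.0979, 0.3820, 0.8244, 1.3820, 2, 2.6180, 3.1756, 3.6180, 3.9021]; the algebraic connectivity is the second entry, 0.0979. The eigenvalues sum to 18, which equals trace(L) = 2|E|. The largest eigenvalue, 3.9021, is at most the vertex count 10.

0.0979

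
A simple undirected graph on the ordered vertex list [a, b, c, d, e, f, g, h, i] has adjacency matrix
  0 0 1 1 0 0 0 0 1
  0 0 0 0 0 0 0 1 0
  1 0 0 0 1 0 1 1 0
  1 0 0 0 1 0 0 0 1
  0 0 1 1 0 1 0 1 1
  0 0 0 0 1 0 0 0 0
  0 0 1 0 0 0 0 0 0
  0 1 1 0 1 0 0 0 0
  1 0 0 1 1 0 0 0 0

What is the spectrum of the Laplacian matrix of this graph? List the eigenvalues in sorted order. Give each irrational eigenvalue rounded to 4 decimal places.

[0, 0.6404, 0.7522, 1, 2.6544, 3.4653, 4, 5.0415, 6.4462]

With the vertex order [a, b, c, d, e, f, g, h, i], the degrees are [3, 1, 4, 3, 5, 1, 1, 3, 3], giving D = diag(3, 1, 4, 3, 5, 1, 1, 3, 3) and L = D - A. Since every row of L sums to 0, the all-ones vector is in the kernel and 0 is an eigenvalue. There is one zero in the spectrum, matching the 1 component.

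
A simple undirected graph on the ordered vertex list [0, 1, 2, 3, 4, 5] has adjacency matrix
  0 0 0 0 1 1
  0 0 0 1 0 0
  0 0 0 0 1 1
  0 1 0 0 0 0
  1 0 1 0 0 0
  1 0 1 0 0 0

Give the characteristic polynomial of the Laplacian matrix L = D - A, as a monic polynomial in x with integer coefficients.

x^6 - 10x^5 + 36x^4 - 56x^3 + 32x^2

With the vertex order [0, 1, 2, 3, 4, 5], the degrees are [2, 1, 2, 1, 2, 2], giving D = diag(2, 1, 2, 1, 2, 2) and L = D - A. The eigenvalues of L are [0, 0, 2, 2, 2, 4]; the characteristic polynomial is the product of (x - lambda_i), which multiplies out to x^6 - 10x^5 + 36x^4 - 56x^3 + 32x^2. The constant term is 0 because L is singular (the all-ones vector lies in its kernel). The eigenvalues sum to 10, which equals trace(L) = 2|E|.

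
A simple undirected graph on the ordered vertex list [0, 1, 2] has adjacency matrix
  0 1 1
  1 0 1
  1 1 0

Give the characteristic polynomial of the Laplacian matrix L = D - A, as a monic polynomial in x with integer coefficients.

Each diagonal entry of L is the vertex degree and each off-diagonal entry is -1 where an edge is present, 0 otherwise; in the order [0, 1, 2] the diagonal is [2, 2, 2]. Computing det(xI - L) by cofactor expansion (or equivalently via sum-over-permutations) gives x^3 - 6x^2 + 9x. The constant term is 0 because L is singular (the all-ones vector lies in its kernel).

x^3 - 6x^2 + 9x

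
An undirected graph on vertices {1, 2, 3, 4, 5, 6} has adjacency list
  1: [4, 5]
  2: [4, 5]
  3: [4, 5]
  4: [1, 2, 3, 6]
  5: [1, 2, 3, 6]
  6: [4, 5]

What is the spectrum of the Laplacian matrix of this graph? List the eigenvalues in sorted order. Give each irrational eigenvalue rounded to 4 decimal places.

[0, 2, 2, 2, 4, 6]

Reading degrees in the order [1, 2, 3, 4, 5, 6] gives [2, 2, 2, 4, 4, 2]; set D = diag(2, 2, 2, 4, 4, 2) and form L = D - A. Diagonalising L (or applying a numerical eigensolver to the 6x6 matrix) gives the spectrum above. The single zero eigenvalue shows the graph is connected. The eigenvalues sum to 16, which equals trace(L) = 2|E|.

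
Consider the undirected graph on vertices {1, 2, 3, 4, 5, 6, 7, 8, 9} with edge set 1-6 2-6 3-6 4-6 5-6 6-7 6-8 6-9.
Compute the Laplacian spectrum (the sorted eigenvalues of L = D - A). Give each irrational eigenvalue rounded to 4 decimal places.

Each diagonal entry of L is the vertex degree and each off-diagonal entry is -1 where an edge is present, 0 otherwise; in the order [1, 2, 3, 4, 5, 6, 7, 8, 9] the diagonal is [1, 1, 1, 1, 1, 8, 1, 1, 1]. Since every row of L sums to 0, the all-ones vector is in the kernel and 0 is an eigenvalue. There is one zero in the spectrum, matching the 1 component. The eigenvalues sum to 16, which equals trace(L) = 2|E|.

[0, 1, 1, 1, 1, 1, 1, 1, 9]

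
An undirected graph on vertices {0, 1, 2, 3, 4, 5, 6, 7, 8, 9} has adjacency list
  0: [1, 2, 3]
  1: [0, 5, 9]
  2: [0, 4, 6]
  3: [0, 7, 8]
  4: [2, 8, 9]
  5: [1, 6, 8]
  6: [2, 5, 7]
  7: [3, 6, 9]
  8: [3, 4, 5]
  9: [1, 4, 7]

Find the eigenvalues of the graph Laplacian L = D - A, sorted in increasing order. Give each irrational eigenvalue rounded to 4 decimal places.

[0, 2, 2, 2, 2, 2, 5, 5, 5, 5]

Each diagonal entry of L is the vertex degree and each off-diagonal entry is -1 where an edge is present, 0 otherwise; in the order [0, 1, 2, 3, 4, 5, 6, 7, 8, 9] the diagonal is [3, 3, 3, 3, 3, 3, 3, 3, 3, 3]. Since every row of L sums to 0, the all-ones vector is in the kernel and 0 is an eigenvalue. There is one zero in the spectrum, matching the 1 component.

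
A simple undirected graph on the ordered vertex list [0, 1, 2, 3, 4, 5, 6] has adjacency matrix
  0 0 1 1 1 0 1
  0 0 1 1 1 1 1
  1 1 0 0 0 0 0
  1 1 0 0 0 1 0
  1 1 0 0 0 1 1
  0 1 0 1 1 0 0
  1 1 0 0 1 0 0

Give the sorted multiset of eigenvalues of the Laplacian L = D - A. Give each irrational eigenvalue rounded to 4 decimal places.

[0, 1.8633, 2.4289, 3.3916, 4.4468, 5.2598, 6.6095]

Each diagonal entry of L is the vertex degree and each off-diagonal entry is -1 where an edge is present, 0 otherwise; in the order [0, 1, 2, 3, 4, 5, 6] the diagonal is [4, 5, 2, 3, 4, 3, 3]. L is symmetric positive semidefinite, so every eigenvalue is real and nonnegative. By the matrix-tree theorem the graph has (1/7) * product of the nonzero eigenvalues = 339 spanning trees. The eigenvalues sum to 24, which equals trace(L) = 2|E|.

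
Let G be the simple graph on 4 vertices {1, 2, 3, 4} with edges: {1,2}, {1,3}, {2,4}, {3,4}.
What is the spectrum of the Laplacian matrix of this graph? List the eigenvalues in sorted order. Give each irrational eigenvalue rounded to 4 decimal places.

[0, 2, 2, 4]

With the vertex order [1, 2, 3, 4], the degrees are [2, 2, 2, 2], giving D = diag(2, 2, 2, 2) and L = D - A. Since every row of L sums to 0, the all-ones vector is in the kernel and 0 is an eigenvalue. The largest eigenvalue, 4, is at most the vertex count 4.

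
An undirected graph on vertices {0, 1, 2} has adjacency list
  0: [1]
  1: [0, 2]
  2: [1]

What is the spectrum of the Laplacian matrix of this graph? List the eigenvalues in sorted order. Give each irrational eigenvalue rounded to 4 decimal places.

Each diagonal entry of L is the vertex degree and each off-diagonal entry is -1 where an edge is present, 0 otherwise; in the order [0, 1, 2] the diagonal is [1, 2, 1]. Since every row of L sums to 0, the all-ones vector is in the kernel and 0 is an eigenvalue. The largest eigenvalue, 3, is at most the vertex count 3. The eigenvalues sum to 4, which equals trace(L) = 2|E|.

[0, 1, 3]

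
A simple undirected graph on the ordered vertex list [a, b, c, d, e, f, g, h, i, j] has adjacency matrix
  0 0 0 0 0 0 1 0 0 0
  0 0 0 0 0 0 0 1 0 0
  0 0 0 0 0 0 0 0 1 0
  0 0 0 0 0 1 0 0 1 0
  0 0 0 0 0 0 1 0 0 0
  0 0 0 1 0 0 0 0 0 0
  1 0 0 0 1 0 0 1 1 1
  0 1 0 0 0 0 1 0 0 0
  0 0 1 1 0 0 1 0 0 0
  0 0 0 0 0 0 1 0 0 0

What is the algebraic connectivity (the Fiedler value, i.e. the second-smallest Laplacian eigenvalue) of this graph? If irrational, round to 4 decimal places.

Each diagonal entry of L is the vertex degree and each off-diagonal entry is -1 where an edge is present, 0 otherwise; in the order [a, b, c, d, e, f, g, h, i, j] the diagonal is [1, 1, 1, 2, 1, 1, 5, 2, 3, 1]. The sorted Laplacian eigenvalues are [0, 0.2357, 0.5027, 0.6782, 1, 1, 2.1648, 2.4725, 3.7543, 6.1917]; the algebraic connectivity is the second entry, 0.2357. By the matrix-tree theorem the graph has (1/10) * product of the nonzero eigenvalues = 1 spanning tree.

0.2357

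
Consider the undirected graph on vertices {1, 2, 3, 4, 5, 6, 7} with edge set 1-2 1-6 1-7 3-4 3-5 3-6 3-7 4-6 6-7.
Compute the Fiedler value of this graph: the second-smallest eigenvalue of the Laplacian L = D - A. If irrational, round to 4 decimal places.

0.5972

With the vertex order [1, 2, 3, 4, 5, 6, 7], the degrees are [3, 1, 4, 2, 1, 4, 3], giving D = diag(3, 1, 4, 2, 1, 4, 3) and L = D - A. The smallest Laplacian eigenvalue is always 0. The next one, lambda_2 = 0.5972, measures how hard the graph is to disconnect: larger values mean better connectivity. The eigenvalues sum to 18, which equals trace(L) = 2|E|. The largest eigenvalue, 5.4028, is at most the vertex count 7.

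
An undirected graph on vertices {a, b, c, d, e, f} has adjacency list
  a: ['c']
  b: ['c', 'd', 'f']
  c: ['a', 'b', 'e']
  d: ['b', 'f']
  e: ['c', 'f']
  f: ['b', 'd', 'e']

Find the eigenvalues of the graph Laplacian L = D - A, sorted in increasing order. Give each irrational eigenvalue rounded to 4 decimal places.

With the vertex order [a, b, c, d, e, f], the degrees are [1, 3, 3, 2, 2, 3], giving D = diag(1, 3, 3, 2, 2, 3) and L = D - A. L is symmetric positive semidefinite, so every eigenvalue is real and nonnegative. The single zero eigenvalue shows the graph is connected.

[0, 0.7216, 1.6826, 3, 3.7046, 4.8912]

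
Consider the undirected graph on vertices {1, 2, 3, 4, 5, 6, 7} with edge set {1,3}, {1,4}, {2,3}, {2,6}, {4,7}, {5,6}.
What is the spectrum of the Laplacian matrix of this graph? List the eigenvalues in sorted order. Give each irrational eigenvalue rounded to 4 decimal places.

With the vertex order [1, 2, 3, 4, 5, 6, 7], the degrees are [2, 2, 2, 2, 1, 2, 1], giving D = diag(2, 2, 2, 2, 1, 2, 1) and L = D - A. Since every row of L sums to 0, the all-ones vector is in the kernel and 0 is an eigenvalue. The single zero eigenvalue shows the graph is connected. By the matrix-tree theorem the graph has (1/7) * product of the nonzero eigenvalues = 1 spanning tree.

[0, 0.1981, 0.7530, 1.5550, 2.4450, 3.2470, 3.8019]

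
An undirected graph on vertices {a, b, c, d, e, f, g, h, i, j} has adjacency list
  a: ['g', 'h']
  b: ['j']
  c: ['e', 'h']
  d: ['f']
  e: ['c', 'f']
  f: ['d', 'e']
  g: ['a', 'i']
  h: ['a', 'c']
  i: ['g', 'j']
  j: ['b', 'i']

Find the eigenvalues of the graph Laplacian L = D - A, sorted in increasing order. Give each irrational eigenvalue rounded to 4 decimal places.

Each diagonal entry of L is the vertex degree and each off-diagonal entry is -1 where an edge is present, 0 otherwise; in the order [a, b, c, d, e, f, g, h, i, j] the diagonal is [2, 1, 2, 1, 2, 2, 2, 2, 2, 2]. The multiplicity of 0 as a Laplacian eigenvalue equals the number of connected components. There is one zero in the spectrum, matching the 1 component. By the matrix-tree theorem the graph has (1/10) * product of the nonzero eigenvalues = 1 spanning tree.

[0, 0.0979, 0.3820, 0.8244, 1.3820, 2, 2.6180, 3.1756, 3.6180, 3.9021]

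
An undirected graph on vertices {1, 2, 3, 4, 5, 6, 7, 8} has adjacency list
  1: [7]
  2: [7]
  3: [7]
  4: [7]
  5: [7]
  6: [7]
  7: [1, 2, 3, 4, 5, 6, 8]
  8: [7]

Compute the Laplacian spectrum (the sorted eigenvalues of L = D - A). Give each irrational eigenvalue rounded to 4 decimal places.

[0, 1, 1, 1, 1, 1, 1, 8]

Reading degrees in the order [1, 2, 3, 4, 5, 6, 7, 8] gives [1, 1, 1, 1, 1, 1, 7, 1]; set D = diag(1, 1, 1, 1, 1, 1, 7, 1) and form L = D - A. The multiplicity of 0 as a Laplacian eigenvalue equals the number of connected components. The single zero eigenvalue shows the graph is connected. The eigenvalues sum to 14, which equals trace(L) = 2|E|.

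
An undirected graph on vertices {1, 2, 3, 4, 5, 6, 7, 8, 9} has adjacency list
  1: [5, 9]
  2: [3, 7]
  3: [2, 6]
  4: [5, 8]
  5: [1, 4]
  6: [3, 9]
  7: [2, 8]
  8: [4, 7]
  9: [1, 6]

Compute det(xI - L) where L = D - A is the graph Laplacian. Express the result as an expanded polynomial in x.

Each diagonal entry of L is the vertex degree and each off-diagonal entry is -1 where an edge is present, 0 otherwise; in the order [1, 2, 3, 4, 5, 6, 7, 8, 9] the diagonal is [2, 2, 2, 2, 2, 2, 2, 2, 2]. L has integer entries, so p(x) = det(xI - L) has integer coefficients. Expanding the determinant yields x^9 - 18x^8 + 135x^7 - 546x^6 + 1287x^5 - 1782x^4 + 1386x^3 - 540x^2 + 81x. The coefficient of x^8 equals -trace(L) = -18, matching the sum of degrees. There is one zero in the spectrum, matching the 1 component. The eigenvalues sum to 18, which equals trace(L) = 2|E|.

x^9 - 18x^8 + 135x^7 - 546x^6 + 1287x^5 - 1782x^4 + 1386x^3 - 540x^2 + 81x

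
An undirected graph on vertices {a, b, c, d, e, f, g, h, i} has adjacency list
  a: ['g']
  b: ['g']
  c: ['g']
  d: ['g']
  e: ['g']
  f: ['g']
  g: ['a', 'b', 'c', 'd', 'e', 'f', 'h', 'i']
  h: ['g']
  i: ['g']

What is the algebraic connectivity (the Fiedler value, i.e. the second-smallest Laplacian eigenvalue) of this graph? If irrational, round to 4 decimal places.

1

Reading degrees in the order [a, b, c, d, e, f, g, h, i] gives [1, 1, 1, 1, 1, 1, 8, 1, 1]; set D = diag(1, 1, 1, 1, 1, 1, 8, 1, 1) and form L = D - A. The sorted Laplacian eigenvalues are [0, 1, 1, 1, 1, 1, 1, 1, 9]; the algebraic connectivity is the second entry, 1. By the matrix-tree theorem the graph has (1/9) * product of the nonzero eigenvalues = 1 spanning tree.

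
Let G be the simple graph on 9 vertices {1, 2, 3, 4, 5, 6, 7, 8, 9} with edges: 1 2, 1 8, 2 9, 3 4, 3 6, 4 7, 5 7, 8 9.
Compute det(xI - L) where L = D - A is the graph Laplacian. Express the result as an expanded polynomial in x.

Each diagonal entry of L is the vertex degree and each off-diagonal entry is -1 where an edge is present, 0 otherwise; in the order [1, 2, 3, 4, 5, 6, 7, 8, 9] the diagonal is [2, 2, 2, 2, 1, 1, 2, 2, 2]. L has integer entries, so p(x) = det(xI - L) has integer coefficients. Expanding the determinant yields x^9 - 16x^8 + 105x^7 - 364x^6 + 713x^5 - 776x^4 + 420x^3 - 80x^2. Since p(0) = det(-L) = 0, x divides p(x).

x^9 - 16x^8 + 105x^7 - 364x^6 + 713x^5 - 776x^4 + 420x^3 - 80x^2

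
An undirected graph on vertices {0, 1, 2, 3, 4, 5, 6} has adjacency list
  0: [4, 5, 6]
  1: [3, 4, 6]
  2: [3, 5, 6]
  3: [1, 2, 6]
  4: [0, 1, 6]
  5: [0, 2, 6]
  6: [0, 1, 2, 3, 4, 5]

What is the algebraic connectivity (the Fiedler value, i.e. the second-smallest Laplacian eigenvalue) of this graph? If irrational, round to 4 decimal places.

2

Each diagonal entry of L is the vertex degree and each off-diagonal entry is -1 where an edge is present, 0 otherwise; in the order [0, 1, 2, 3, 4, 5, 6] the diagonal is [3, 3, 3, 3, 3, 3, 6]. The smallest Laplacian eigenvalue is always 0. The next one, lambda_2 = 2, measures how hard the graph is to disconnect: larger values mean better connectivity. By the matrix-tree theorem the graph has (1/7) * product of the nonzero eigenvalues = 320 spanning trees. The eigenvalues sum to 24, which equals trace(L) = 2|E|.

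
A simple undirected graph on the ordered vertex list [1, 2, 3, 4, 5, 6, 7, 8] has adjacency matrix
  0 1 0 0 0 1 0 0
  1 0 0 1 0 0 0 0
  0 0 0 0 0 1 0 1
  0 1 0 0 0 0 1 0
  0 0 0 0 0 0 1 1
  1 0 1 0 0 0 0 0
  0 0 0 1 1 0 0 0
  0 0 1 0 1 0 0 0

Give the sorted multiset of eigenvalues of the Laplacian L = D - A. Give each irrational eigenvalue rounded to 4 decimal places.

[0, 0.5858, 0.5858, 2, 2, 3.4142, 3.4142, 4]

Reading degrees in the order [1, 2, 3, 4, 5, 6, 7, 8] gives [2, 2, 2, 2, 2, 2, 2, 2]; set D = diag(2, 2, 2, 2, 2, 2, 2, 2) and form L = D - A. Since every row of L sums to 0, the all-ones vector is in the kernel and 0 is an eigenvalue. The largest eigenvalue, 4, is at most the vertex count 8.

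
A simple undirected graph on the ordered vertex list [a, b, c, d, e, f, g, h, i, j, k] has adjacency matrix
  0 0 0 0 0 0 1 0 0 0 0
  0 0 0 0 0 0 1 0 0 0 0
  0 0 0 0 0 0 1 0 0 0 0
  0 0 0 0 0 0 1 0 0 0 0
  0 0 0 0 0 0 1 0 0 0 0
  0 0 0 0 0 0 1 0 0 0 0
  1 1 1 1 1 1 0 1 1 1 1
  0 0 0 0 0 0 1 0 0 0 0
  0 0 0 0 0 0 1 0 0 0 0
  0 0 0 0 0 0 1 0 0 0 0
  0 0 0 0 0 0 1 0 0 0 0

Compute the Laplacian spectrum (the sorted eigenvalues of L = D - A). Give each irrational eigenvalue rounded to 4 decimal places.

[0, 1, 1, 1, 1, 1, 1, 1, 1, 1, 11]

Reading degrees in the order [a, b, c, d, e, f, g, h, i, j, k] gives [1, 1, 1, 1, 1, 1, 10, 1, 1, 1, 1]; set D = diag(1, 1, 1, 1, 1, 1, 10, 1, 1, 1, 1) and form L = D - A. L is symmetric positive semidefinite, so every eigenvalue is real and nonnegative. The single zero eigenvalue shows the graph is connected.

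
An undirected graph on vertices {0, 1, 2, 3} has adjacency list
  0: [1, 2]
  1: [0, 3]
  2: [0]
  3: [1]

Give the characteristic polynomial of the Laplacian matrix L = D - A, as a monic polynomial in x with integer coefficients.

x^4 - 6x^3 + 10x^2 - 4x

With the vertex order [0, 1, 2, 3], the degrees are [2, 2, 1, 1], giving D = diag(2, 2, 1, 1) and L = D - A. Computing det(xI - L) by cofactor expansion (or equivalently via sum-over-permutations) gives x^4 - 6x^3 + 10x^2 - 4x. The coefficient of x^3 equals -trace(L) = -6, matching the sum of degrees.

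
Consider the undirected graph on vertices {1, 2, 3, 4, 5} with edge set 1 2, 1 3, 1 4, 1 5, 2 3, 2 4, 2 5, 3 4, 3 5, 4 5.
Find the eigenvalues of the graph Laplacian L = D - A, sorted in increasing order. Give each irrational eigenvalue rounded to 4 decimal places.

[0, 5, 5, 5, 5]

With the vertex order [1, 2, 3, 4, 5], the degrees are [4, 4, 4, 4, 4], giving D = diag(4, 4, 4, 4, 4) and L = D - A. Diagonalising L (or applying a numerical eigensolver to the 5x5 matrix) gives the spectrum above.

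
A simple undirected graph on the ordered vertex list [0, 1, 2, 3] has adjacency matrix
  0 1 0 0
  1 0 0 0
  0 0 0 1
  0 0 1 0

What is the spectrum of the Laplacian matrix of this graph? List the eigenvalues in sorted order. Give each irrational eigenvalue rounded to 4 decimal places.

With the vertex order [0, 1, 2, 3], the degrees are [1, 1, 1, 1], giving D = diag(1, 1, 1, 1) and L = D - A. The multiplicity of 0 as a Laplacian eigenvalue equals the number of connected components. The 2 zero eigenvalues correspond to the 2 connected components. There are 2 zeros in the spectrum, matching the 2 components.

[0, 0, 2, 2]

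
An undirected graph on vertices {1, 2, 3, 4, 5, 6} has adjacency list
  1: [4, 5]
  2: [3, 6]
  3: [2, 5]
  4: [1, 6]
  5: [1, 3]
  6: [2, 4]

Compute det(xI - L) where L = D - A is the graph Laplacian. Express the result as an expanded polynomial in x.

Reading degrees in the order [1, 2, 3, 4, 5, 6] gives [2, 2, 2, 2, 2, 2]; set D = diag(2, 2, 2, 2, 2, 2) and form L = D - A. The eigenvalues of L are [0, 1, 1, 3, 3, 4]; the characteristic polynomial is the product of (x - lambda_i), which multiplies out to x^6 - 12x^5 + 54x^4 - 112x^3 + 105x^2 - 36x. The constant term is 0 because L is singular (the all-ones vector lies in its kernel). The eigenvalues sum to 12, which equals trace(L) = 2|E|. The largest eigenvalue, 4, is at most the vertex count 6.

x^6 - 12x^5 + 54x^4 - 112x^3 + 105x^2 - 36x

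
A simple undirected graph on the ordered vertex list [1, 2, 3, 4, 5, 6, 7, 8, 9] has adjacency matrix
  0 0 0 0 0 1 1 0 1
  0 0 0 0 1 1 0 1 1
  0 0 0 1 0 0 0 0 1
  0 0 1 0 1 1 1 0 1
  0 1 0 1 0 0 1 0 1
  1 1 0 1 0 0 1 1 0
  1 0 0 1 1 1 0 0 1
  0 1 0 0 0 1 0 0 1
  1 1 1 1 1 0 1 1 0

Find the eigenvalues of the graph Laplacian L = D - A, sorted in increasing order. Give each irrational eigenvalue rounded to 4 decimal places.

[0, 1.7551, 2.4679, 3.0960, 4.5279, 5, 6.2572, 6.5409, 8.3550]

With the vertex order [1, 2, 3, 4, 5, 6, 7, 8, 9], the degrees are [3, 4, 2, 5, 4, 5, 5, 3, 7], giving D = diag(3, 4, 2, 5, 4, 5, 5, 3, 7) and L = D - A. Since every row of L sums to 0, the all-ones vector is in the kernel and 0 is an eigenvalue. The single zero eigenvalue shows the graph is connected. The eigenvalues sum to 38, which equals trace(L) = 2|E|.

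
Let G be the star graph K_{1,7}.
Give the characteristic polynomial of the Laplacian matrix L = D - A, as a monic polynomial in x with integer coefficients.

x^8 - 14x^7 + 63x^6 - 140x^5 + 175x^4 - 126x^3 + 49x^2 - 8x

The graph has 8 vertices and degree multiset [7, 1, 1, 1, 1, 1, 1, 1]; D is the diagonal matrix of degrees and L = D - A. Computing det(xI - L) by cofactor expansion (or equivalently via sum-over-permutations) gives x^8 - 14x^7 + 63x^6 - 140x^5 + 175x^4 - 126x^3 + 49x^2 - 8x. Since p(0) = det(-L) = 0, x divides p(x). By the matrix-tree theorem the graph has (1/8) * product of the nonzero eigenvalues = 1 spanning tree.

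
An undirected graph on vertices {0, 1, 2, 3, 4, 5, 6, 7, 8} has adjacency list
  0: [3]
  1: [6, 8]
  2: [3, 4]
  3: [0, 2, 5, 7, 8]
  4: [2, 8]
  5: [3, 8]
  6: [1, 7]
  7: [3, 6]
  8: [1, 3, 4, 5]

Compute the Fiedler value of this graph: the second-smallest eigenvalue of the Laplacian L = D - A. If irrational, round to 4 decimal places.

0.6963

With the vertex order [0, 1, 2, 3, 4, 5, 6, 7, 8], the degrees are [1, 2, 2, 5, 2, 2, 2, 2, 4], giving D = diag(1, 2, 2, 5, 2, 2, 2, 2, 4) and L = D - A. The sorted Laplacian eigenvalues are [0, 0.6963, 0.8940, 1.5194, 1.7476, 2.7603, 3.2286, 4.8330, 6.3207]; the algebraic connectivity is the second entry, 0.6963. The eigenvalues sum to 22, which equals trace(L) = 2|E|.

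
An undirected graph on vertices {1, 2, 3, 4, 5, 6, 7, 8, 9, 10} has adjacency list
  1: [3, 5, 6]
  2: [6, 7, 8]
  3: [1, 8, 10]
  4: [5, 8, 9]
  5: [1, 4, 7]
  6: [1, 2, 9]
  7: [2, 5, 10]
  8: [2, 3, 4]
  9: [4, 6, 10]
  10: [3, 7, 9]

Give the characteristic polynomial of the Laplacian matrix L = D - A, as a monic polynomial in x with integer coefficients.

With the vertex order [1, 2, 3, 4, 5, 6, 7, 8, 9, 10], the degrees are [3, 3, 3, 3, 3, 3, 3, 3, 3, 3], giving D = diag(3, 3, 3, 3, 3, 3, 3, 3, 3, 3) and L = D - A. L has integer entries, so p(x) = det(xI - L) has integer coefficients. Expanding the determinant yields x^10 - 30x^9 + 390x^8 - 2880x^7 + 13305x^6 - 39882x^5 + 77640x^4 - 94800x^3 + 66000x^2 - 20000x. The coefficient of x^9 equals -trace(L) = -30, matching the sum of degrees. The eigenvalues sum to 30, which equals trace(L) = 2|E|. By the matrix-tree theorem the graph has (1/10) * product of the nonzero eigenvalues = 2000 spanning trees.

x^10 - 30x^9 + 390x^8 - 2880x^7 + 13305x^6 - 39882x^5 + 77640x^4 - 94800x^3 + 66000x^2 - 20000x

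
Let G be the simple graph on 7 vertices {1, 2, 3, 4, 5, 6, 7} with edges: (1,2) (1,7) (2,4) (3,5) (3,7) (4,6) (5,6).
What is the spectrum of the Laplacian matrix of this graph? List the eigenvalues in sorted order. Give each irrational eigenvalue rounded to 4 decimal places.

Reading degrees in the order [1, 2, 3, 4, 5, 6, 7] gives [2, 2, 2, 2, 2, 2, 2]; set D = diag(2, 2, 2, 2, 2, 2, 2) and form L = D - A. The multiplicity of 0 as a Laplacian eigenvalue equals the number of connected components. The single zero eigenvalue shows the graph is connected. There is one zero in the spectrum, matching the 1 component.

[0, 0.7530, 0.7530, 2.4450, 2.4450, 3.8019, 3.8019]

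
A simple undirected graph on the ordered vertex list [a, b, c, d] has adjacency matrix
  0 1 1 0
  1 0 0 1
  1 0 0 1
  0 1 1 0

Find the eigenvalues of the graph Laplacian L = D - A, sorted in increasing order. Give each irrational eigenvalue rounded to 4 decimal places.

[0, 2, 2, 4]

With the vertex order [a, b, c, d], the degrees are [2, 2, 2, 2], giving D = diag(2, 2, 2, 2) and L = D - A. The multiplicity of 0 as a Laplacian eigenvalue equals the number of connected components. By the matrix-tree theorem the graph has (1/4) * product of the nonzero eigenvalues = 4 spanning trees.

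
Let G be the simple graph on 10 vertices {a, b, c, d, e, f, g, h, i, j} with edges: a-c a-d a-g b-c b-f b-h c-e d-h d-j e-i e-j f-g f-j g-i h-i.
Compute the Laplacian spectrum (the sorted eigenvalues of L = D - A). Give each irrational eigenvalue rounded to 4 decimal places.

[0, 2, 2, 2, 2, 2, 5, 5, 5, 5]

Each diagonal entry of L is the vertex degree and each off-diagonal entry is -1 where an edge is present, 0 otherwise; in the order [a, b, c, d, e, f, g, h, i, j] the diagonal is [3, 3, 3, 3, 3, 3, 3, 3, 3, 3]. Diagonalising L (or applying a numerical eigensolver to the 10x10 matrix) gives the spectrum above. The single zero eigenvalue shows the graph is connected. There is one zero in the spectrum, matching the 1 component.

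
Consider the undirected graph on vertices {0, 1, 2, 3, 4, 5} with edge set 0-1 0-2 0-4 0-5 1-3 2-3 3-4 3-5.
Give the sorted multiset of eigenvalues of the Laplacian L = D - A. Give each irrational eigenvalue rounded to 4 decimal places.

Reading degrees in the order [0, 1, 2, 3, 4, 5] gives [4, 2, 2, 4, 2, 2]; set D = diag(4, 2, 2, 4, 2, 2) and form L = D - A. L is symmetric positive semidefinite, so every eigenvalue is real and nonnegative. By the matrix-tree theorem the graph has (1/6) * product of the nonzero eigenvalues = 32 spanning trees.

[0, 2, 2, 2, 4, 6]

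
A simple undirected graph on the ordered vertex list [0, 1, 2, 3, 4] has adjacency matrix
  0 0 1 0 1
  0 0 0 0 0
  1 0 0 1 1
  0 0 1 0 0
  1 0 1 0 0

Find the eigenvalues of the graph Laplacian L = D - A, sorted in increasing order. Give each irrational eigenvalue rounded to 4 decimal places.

[0, 0, 1, 3, 4]

With the vertex order [0, 1, 2, 3, 4], the degrees are [2, 0, 3, 1, 2], giving D = diag(2, 0, 3, 1, 2) and L = D - A. Diagonalising L (or applying a numerical eigensolver to the 5x5 matrix) gives the spectrum above. The 2 zero eigenvalues correspond to the 2 connected components. The eigenvalues sum to 8, which equals trace(L) = 2|E|.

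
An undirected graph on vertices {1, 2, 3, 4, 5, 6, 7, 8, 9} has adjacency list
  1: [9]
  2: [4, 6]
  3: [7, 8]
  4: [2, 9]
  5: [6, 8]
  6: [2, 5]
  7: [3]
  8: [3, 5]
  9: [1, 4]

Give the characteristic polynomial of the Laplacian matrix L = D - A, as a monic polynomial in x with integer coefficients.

x^9 - 16x^8 + 105x^7 - 364x^6 + 715x^5 - 792x^4 + 462x^3 - 120x^2 + 9x

With the vertex order [1, 2, 3, 4, 5, 6, 7, 8, 9], the degrees are [1, 2, 2, 2, 2, 2, 1, 2, 2], giving D = diag(1, 2, 2, 2, 2, 2, 1, 2, 2) and L = D - A. L has integer entries, so p(x) = det(xI - L) has integer coefficients. Expanding the determinant yields x^9 - 16x^8 + 105x^7 - 364x^6 + 715x^5 - 792x^4 + 462x^3 - 120x^2 + 9x. Since p(0) = det(-L) = 0, x divides p(x). By the matrix-tree theorem the graph has (1/9) * product of the nonzero eigenvalues = 1 spanning tree.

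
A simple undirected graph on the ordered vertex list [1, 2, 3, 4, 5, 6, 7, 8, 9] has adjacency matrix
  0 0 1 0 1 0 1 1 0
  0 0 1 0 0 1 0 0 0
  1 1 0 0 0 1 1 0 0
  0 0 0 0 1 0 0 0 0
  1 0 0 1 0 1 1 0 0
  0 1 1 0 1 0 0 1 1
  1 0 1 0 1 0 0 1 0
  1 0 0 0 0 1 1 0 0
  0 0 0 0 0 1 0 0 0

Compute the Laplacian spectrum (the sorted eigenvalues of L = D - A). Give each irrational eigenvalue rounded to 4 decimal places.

[0, 0.7264, 1, 1.7135, 3.4325, 4.2708, 4.8743, 5, 6.9825]

With the vertex order [1, 2, 3, 4, 5, 6, 7, 8, 9], the degrees are [4, 2, 4, 1, 4, 5, 4, 3, 1], giving D = diag(4, 2, 4, 1, 4, 5, 4, 3, 1) and L = D - A. Diagonalising L (or applying a numerical eigensolver to the 9x9 matrix) gives the spectrum above. There is one zero in the spectrum, matching the 1 component. By the matrix-tree theorem the graph has (1/9) * product of the nonzero eigenvalues = 345 spanning trees.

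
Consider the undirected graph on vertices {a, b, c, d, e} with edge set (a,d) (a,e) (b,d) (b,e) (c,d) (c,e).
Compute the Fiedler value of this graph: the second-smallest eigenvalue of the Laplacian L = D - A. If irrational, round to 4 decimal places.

Each diagonal entry of L is the vertex degree and each off-diagonal entry is -1 where an edge is present, 0 otherwise; in the order [a, b, c, d, e] the diagonal is [2, 2, 2, 3, 3]. The smallest Laplacian eigenvalue is always 0. The next one, lambda_2 = 2, measures how hard the graph is to disconnect: larger values mean better connectivity.

2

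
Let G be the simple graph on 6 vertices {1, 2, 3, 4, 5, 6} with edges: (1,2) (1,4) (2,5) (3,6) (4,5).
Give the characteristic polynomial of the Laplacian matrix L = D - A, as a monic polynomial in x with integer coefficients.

With the vertex order [1, 2, 3, 4, 5, 6], the degrees are [2, 2, 1, 2, 2, 1], giving D = diag(2, 2, 1, 2, 2, 1) and L = D - A. L has integer entries, so p(x) = det(xI - L) has integer coefficients. Expanding the determinant yields x^6 - 10x^5 + 36x^4 - 56x^3 + 32x^2. Since p(0) = det(-L) = 0, x divides p(x). The largest eigenvalue, 4, is at most the vertex count 6. There are 2 zeros in the spectrum, matching the 2 components.

x^6 - 10x^5 + 36x^4 - 56x^3 + 32x^2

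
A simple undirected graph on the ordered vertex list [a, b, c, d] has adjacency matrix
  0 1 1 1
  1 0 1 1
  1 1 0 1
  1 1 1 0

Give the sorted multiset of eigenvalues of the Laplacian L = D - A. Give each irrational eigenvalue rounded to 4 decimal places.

With the vertex order [a, b, c, d], the degrees are [3, 3, 3, 3], giving D = diag(3, 3, 3, 3) and L = D - A. L is symmetric positive semidefinite, so every eigenvalue is real and nonnegative. By the matrix-tree theorem the graph has (1/4) * product of the nonzero eigenvalues = 16 spanning trees.

[0, 4, 4, 4]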